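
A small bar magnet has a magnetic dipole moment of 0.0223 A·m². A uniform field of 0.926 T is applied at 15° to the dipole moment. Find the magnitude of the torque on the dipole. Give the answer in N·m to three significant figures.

τ ≈ 0.00534 N·m

Torque on a magnetic dipole: τ = mB sinθ.
τ = (0.0223)(0.926)·sin15° = 0.005345 N·m.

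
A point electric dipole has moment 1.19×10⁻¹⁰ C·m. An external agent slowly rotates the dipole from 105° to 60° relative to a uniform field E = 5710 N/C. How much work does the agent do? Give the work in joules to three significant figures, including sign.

W_ext = ΔU = U(θ₂) − U(θ₁) = −pE cosθ₂ − (−pE cosθ₁) = pE(cosθ₁ − cosθ₂).
W = (1.19×10⁻¹⁰)(5710)·(cos105° − cos60°) = (6.795×10⁻⁷)·(-0.7588) = -5.156×10⁻⁷ J.

W ≈ -5.16×10⁻⁷ J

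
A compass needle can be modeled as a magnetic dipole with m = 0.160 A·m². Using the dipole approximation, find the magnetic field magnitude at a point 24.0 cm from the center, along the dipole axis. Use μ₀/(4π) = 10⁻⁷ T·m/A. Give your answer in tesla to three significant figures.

B ≈ 2.31×10⁻⁶ T

On axis B = (μ₀/4π)·2m/r³.
B = 2·(10⁻⁷)·(0.160) / (0.240)³ = 2.315×10⁻⁶ T.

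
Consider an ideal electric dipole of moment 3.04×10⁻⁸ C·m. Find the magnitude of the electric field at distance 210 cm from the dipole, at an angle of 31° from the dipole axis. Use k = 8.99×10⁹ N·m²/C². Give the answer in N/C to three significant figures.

At angle θ the dipole field magnitude is E = (kp/r³)·√(1 + 3cos²θ).
kp/r³ = (8.99×10⁹)(3.04×10⁻⁸) / (2.10)³ = 29.51 N/C.
√(1 + 3cos²31°) = √(1 + 3·0.7347) = √3.2042 ≈ 1.7900.
E ≈ 29.51 × 1.790 = 52.82 N/C.

E ≈ 52.8 N/C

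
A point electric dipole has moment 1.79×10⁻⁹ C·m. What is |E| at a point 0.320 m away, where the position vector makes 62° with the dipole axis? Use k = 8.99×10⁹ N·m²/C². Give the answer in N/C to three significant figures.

E ≈ 633 N/C

At angle θ the dipole field magnitude is E = (kp/r³)·√(1 + 3cos²θ).
kp/r³ = (8.99×10⁹)(1.79×10⁻⁹) / (0.320)³ = 491.1 N/C.
√(1 + 3cos²62°) = √(1 + 3·0.2204) = √1.6612 ≈ 1.2889.
E ≈ 491.1 × 1.289 = 633.0 N/C.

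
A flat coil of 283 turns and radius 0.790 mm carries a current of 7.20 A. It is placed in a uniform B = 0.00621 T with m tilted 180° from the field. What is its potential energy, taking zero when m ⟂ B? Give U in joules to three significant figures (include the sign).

U ≈ 2.48×10⁻⁵ J

m = NIA = NIπa² = 283·(7.20)·π·(7.90×10⁻⁴)² = 0.003995 A·m².
U = −m·B = −mB cosθ.
U = −(0.003995)(0.00621)·cos180° = 2.481×10⁻⁵ J.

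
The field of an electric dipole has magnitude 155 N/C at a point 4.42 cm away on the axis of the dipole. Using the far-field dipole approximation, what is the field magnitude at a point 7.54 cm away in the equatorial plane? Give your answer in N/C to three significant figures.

E ≈ 15.6 N/C

Dipole fields scale as 1/r³ in the far field.
The axial field is twice the equatorial field at the same r, so the geometry factor is 1/2.
E₂ = E₁ · (1/2) · (r₁/r₂)³ = 155 · 0.5 · (4.42/7.54)³.
(r₁/r₂)³ = (0.5862)³ = 0.2014.
E₂ ≈ 15.61 N/C.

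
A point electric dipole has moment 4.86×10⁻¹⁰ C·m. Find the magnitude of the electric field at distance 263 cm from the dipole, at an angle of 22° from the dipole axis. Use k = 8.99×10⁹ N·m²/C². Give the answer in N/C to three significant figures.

E ≈ 0.454 N/C

At angle θ the dipole field magnitude is E = (kp/r³)·√(1 + 3cos²θ).
kp/r³ = (8.99×10⁹)(4.86×10⁻¹⁰) / (2.63)³ = 0.2402 N/C.
√(1 + 3cos²22°) = √(1 + 3·0.8597) = √3.5790 ≈ 1.8918.
E ≈ 0.2402 × 1.892 = 0.4544 N/C.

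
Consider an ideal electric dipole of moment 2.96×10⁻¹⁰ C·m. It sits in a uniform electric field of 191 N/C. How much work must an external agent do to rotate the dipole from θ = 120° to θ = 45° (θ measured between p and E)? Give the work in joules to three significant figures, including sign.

W_ext = ΔU = U(θ₂) − U(θ₁) = −pE cosθ₂ − (−pE cosθ₁) = pE(cosθ₁ − cosθ₂).
W = (2.96×10⁻¹⁰)(191)·(cos120° − cos45°) = (5.654×10⁻⁸)·(-1.2071) = -6.824×10⁻⁸ J.

W ≈ -6.82×10⁻⁸ J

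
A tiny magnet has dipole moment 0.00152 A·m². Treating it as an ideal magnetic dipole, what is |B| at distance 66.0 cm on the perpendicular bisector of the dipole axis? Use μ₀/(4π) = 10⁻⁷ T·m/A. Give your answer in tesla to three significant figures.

B ≈ 5.29×10⁻¹⁰ T

In the equatorial plane B = (μ₀/4π)·m/r³ (half the axial value).
B = (10⁻⁷)·(0.00152) / (0.660)³ = 5.287×10⁻¹⁰ T.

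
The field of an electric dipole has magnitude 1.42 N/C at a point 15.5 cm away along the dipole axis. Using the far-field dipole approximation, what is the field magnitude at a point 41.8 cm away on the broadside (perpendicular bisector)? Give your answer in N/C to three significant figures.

E ≈ 0.0362 N/C

Dipole fields scale as 1/r³ in the far field.
The axial field is twice the equatorial field at the same r, so the geometry factor is 1/2.
E₂ = E₁ · (1/2) · (r₁/r₂)³ = 1.42 · 0.5 · (15.5/41.8)³.
(r₁/r₂)³ = (0.3708)³ = 0.05099.
E₂ ≈ 0.03620 N/C.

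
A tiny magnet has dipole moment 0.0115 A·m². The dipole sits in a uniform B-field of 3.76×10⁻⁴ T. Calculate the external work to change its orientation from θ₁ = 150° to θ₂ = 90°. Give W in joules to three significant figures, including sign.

W ≈ -3.74×10⁻⁶ J

W_ext = ΔU = −mB cosθ₂ + mB cosθ₁ = mB(cosθ₁ − cosθ₂).
W = (0.0115)(3.76×10⁻⁴)·(cos150° − cos90°) = (4.324×10⁻⁶)·(-0.8660) = -3.745×10⁻⁶ J.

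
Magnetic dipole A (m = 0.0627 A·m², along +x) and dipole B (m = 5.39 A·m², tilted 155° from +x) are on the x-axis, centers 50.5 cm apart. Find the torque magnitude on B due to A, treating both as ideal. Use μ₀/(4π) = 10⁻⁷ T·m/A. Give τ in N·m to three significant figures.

Dipole B is on the axis of dipole A, so B₁ there is axial: B₁ = (μ₀/4π)·2m₁/r³ along +x.
B₁ = 2(10⁻⁷)(0.0627)/(0.505)³ = 9.737×10⁻⁸ T.
τ = m₂ B₁ sinθ.
τ = (5.39)(9.737×10⁻⁸)·sin155° = 2.218×10⁻⁷ N·m.

τ ≈ 2.22×10⁻⁷ N·m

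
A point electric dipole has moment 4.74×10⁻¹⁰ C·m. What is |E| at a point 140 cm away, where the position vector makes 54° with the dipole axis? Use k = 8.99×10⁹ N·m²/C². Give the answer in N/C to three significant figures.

E ≈ 2.22 N/C

At angle θ the dipole field magnitude is E = (kp/r³)·√(1 + 3cos²θ).
kp/r³ = (8.99×10⁹)(4.74×10⁻¹⁰) / (1.40)³ = 1.553 N/C.
√(1 + 3cos²54°) = √(1 + 3·0.3455) = √2.0365 ≈ 1.4271.
E ≈ 1.553 × 1.427 = 2.216 N/C.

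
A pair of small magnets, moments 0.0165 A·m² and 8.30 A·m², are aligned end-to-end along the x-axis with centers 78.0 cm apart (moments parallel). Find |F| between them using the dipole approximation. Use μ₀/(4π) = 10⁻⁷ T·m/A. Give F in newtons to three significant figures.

F ≈ 2.22×10⁻⁷ N

On-axis B of dipole 1: B = (μ₀/4π)·2m₁/r³. Force on dipole 2: F = m₂·dB/dr.
dB/dr = −(μ₀/4π)·6m₁/r⁴, so |F| = (μ₀/4π)·6m₁m₂/r⁴.
F = 6(10⁻⁷)(0.0165)(8.30)/(0.780)⁴ = 2.220×10⁻⁷ N.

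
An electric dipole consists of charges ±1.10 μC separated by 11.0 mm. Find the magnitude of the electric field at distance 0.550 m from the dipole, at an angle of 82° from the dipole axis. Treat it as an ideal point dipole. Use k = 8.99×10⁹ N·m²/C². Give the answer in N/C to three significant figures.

E ≈ 673 N/C

Dipole moment p = qd = (1.10×10⁻⁶ C)(0.0110 m) = 1.21×10⁻⁸ C·m.
At angle θ the dipole field magnitude is E = (kp/r³)·√(1 + 3cos²θ).
kp/r³ = (8.99×10⁹)(1.21×10⁻⁸) / (0.550)³ = 653.8 N/C.
√(1 + 3cos²82°) = √(1 + 3·0.0194) = √1.0581 ≈ 1.0286.
E ≈ 653.8 × 1.029 = 672.5 N/C.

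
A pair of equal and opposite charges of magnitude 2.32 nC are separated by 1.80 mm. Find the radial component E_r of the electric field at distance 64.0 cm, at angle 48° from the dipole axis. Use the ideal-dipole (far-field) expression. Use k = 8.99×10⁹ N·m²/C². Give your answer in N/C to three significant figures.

E_r ≈ 0.192 N/C

Dipole moment p = qd = (2.32×10⁻⁹ C)(0.00180 m) = 4.176×10⁻¹² C·m.
For a dipole, E_r = (2kp cosθ)/r³.
kp/r³ = (8.99×10⁹)(4.176×10⁻¹²)/(0.640)³ = 0.1432 N/C.
E_r = 2·0.1432·cos48° = 0.1917 N/C.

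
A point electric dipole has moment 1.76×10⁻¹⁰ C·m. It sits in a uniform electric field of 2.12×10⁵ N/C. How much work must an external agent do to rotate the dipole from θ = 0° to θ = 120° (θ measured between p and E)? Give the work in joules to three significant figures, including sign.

W ≈ 5.60×10⁻⁵ J

W_ext = ΔU = U(θ₂) − U(θ₁) = −pE cosθ₂ − (−pE cosθ₁) = pE(cosθ₁ − cosθ₂).
W = (1.76×10⁻¹⁰)(2.12×10⁵)·(cos0° − cos120°) = (3.731×10⁻⁵)·(+1.5000) = 5.597×10⁻⁵ J.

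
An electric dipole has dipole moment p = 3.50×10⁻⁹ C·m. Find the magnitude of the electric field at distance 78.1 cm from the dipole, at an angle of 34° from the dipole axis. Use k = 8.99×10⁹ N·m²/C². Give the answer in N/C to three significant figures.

E ≈ 116 N/C

At angle θ the dipole field magnitude is E = (kp/r³)·√(1 + 3cos²θ).
kp/r³ = (8.99×10⁹)(3.50×10⁻⁹) / (0.781)³ = 66.05 N/C.
√(1 + 3cos²34°) = √(1 + 3·0.6873) = √3.0619 ≈ 1.7498.
E ≈ 66.05 × 1.750 = 115.6 N/C.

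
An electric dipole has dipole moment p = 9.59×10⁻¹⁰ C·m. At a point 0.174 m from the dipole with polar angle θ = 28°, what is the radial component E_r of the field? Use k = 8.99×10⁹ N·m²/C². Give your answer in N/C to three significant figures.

For a dipole, E_r = (2kp cosθ)/r³.
kp/r³ = (8.99×10⁹)(9.59×10⁻¹⁰)/(0.174)³ = 1637 N/C.
E_r = 2·1637·cos28° = 2890 N/C.

E_r ≈ 2890 N/C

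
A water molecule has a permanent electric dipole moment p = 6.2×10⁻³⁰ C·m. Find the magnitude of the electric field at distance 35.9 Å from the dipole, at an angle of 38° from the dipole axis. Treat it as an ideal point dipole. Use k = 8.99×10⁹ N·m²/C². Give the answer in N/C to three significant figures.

E ≈ 2.04×10⁶ N/C

At angle θ the dipole field magnitude is E = (kp/r³)·√(1 + 3cos²θ).
kp/r³ = (8.99×10⁹)(6.20×10⁻³⁰) / (3.59×10⁻⁹)³ = 1.205×10⁶ N/C.
√(1 + 3cos²38°) = √(1 + 3·0.6210) = √2.8629 ≈ 1.6920.
E ≈ 1.205×10⁶ × 1.692 = 2.038×10⁶ N/C.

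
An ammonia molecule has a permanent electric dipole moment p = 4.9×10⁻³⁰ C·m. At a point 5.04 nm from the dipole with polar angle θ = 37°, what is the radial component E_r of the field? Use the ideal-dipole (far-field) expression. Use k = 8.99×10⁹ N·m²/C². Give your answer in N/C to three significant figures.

For a dipole, E_r = (2kp cosθ)/r³.
kp/r³ = (8.99×10⁹)(4.90×10⁻³⁰)/(5.04×10⁻⁹)³ = 3.441×10⁵ N/C.
E_r = 2·3.441×10⁵·cos37° = 5.496×10⁵ N/C.

E_r ≈ 5.50×10⁵ N/C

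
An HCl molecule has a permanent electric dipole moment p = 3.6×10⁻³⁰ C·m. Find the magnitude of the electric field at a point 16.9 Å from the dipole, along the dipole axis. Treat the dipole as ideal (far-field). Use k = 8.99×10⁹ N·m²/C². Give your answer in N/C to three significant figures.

E ≈ 1.34×10⁷ N/C

On the dipole axis E = 2kp/r³.
E = 2·(8.99×10⁹)(3.60×10⁻³⁰) / (1.69×10⁻⁹)³ = 1.341×10⁷ N/C.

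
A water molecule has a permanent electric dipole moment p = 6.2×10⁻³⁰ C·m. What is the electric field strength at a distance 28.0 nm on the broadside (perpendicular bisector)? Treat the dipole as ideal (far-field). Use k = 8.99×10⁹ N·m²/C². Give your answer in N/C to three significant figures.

In the equatorial plane E = kp/r³.
E = (8.99×10⁹)(6.20×10⁻³⁰) / (2.80×10⁻⁸)³ = 2539 N/C.

E ≈ 2540 N/C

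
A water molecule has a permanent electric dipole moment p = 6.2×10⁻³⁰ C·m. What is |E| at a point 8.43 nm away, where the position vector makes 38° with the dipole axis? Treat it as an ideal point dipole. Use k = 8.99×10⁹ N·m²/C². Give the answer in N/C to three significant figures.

E ≈ 1.57×10⁵ N/C

At angle θ the dipole field magnitude is E = (kp/r³)·√(1 + 3cos²θ).
kp/r³ = (8.99×10⁹)(6.20×10⁻³⁰) / (8.43×10⁻⁹)³ = 9.304×10⁴ N/C.
√(1 + 3cos²38°) = √(1 + 3·0.6210) = √2.8629 ≈ 1.6920.
E ≈ 9.304×10⁴ × 1.692 = 1.574×10⁵ N/C.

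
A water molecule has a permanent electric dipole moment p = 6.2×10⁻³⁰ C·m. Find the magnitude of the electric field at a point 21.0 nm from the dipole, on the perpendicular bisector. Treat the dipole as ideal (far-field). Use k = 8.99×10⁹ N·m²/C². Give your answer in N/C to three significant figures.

In the equatorial plane E = kp/r³.
E = (8.99×10⁹)(6.20×10⁻³⁰) / (2.10×10⁻⁸)³ = 6019 N/C.

E ≈ 6020 N/C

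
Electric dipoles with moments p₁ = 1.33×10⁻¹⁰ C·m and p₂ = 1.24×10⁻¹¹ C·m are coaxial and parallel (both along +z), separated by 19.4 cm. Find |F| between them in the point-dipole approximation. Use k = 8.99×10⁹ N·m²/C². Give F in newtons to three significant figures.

On-axis field of dipole 1 at distance r: E = 2kp₁/r³. Force on dipole 2 is F = p₂·dE/dr (gradient along axis).
dE/dr = −6kp₁/r⁴, so |F| = 6kp₁p₂/r⁴ (attractive for aligned moments).
F = 6(8.99×10⁹)(1.33×10⁻¹⁰)(1.24×10⁻¹¹)/(0.194)⁴ = 6.280×10⁻⁸ N.

F ≈ 6.28×10⁻⁸ N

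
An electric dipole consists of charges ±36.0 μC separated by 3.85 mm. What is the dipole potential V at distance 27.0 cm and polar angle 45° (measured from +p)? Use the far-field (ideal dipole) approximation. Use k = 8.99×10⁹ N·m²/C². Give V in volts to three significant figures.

Dipole moment p = qd = (3.60×10⁻⁵ C)(0.00385 m) = 1.386×10⁻⁷ C·m.
The dipole potential is V = kp cosθ / r².
V = (8.99×10⁹)(1.386×10⁻⁷)·cos45° / (0.270)² = 1.209×10⁴ V.

V ≈ 1.21×10⁴ V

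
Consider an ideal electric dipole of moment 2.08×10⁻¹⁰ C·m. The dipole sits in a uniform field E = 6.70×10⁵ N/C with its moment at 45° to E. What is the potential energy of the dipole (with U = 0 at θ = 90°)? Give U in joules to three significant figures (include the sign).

U = −p·E = −pE cosθ.
U = −(2.08×10⁻¹⁰)(6.70×10⁵)·cos45° = -9.854×10⁻⁵ J.

U ≈ -9.85×10⁻⁵ J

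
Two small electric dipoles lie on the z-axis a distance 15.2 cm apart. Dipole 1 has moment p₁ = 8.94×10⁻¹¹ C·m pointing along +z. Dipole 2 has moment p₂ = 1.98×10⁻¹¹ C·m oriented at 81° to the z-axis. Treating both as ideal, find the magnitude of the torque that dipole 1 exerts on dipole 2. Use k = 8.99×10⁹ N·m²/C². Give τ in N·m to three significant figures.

The second dipole sits on the axis of the first, so the field there is axial: E₁ = 2kp₁/r³ along +z.
E₁ = 2(8.99×10⁹)(8.94×10⁻¹¹)/(0.152)³ = 457.7 N/C.
Torque on the second dipole: τ = p₂ E₁ sinθ.
τ = (1.98×10⁻¹¹)(457.7)·sin81° = 8.951×10⁻⁹ N·m.

τ ≈ 8.95×10⁻⁹ N·m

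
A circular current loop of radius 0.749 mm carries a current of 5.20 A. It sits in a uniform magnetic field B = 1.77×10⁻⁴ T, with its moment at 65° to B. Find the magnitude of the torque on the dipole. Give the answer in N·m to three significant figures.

τ ≈ 1.47×10⁻⁹ N·m

Magnetic moment m = IA = Iπa² = (5.20)·π·(7.49×10⁻⁴)² = 9.165×10⁻⁶ A·m².
Torque on a magnetic dipole: τ = mB sinθ.
τ = (9.165×10⁻⁶)(1.77×10⁻⁴)·sin65° = 1.470×10⁻⁹ N·m.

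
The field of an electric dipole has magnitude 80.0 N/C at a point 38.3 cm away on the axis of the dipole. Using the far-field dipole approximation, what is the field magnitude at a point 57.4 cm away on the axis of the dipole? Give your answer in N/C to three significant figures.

E ≈ 23.8 N/C

Dipole fields scale as 1/r³ in the far field; the geometry is the same at both points.
E₂ = E₁ · (r₁/r₂)³ = 80.0 · (38.3/57.4)³.
(r₁/r₂)³ = (0.6672)³ = 0.2971.
E₂ ≈ 23.77 N/C.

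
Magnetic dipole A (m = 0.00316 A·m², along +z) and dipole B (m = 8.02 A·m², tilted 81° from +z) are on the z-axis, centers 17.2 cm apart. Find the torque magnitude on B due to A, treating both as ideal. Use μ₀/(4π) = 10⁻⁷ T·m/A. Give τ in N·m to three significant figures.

τ ≈ 9.84×10⁻⁷ N·m

Dipole B is on the axis of dipole A, so B₁ there is axial: B₁ = (μ₀/4π)·2m₁/r³ along +z.
B₁ = 2(10⁻⁷)(0.00316)/(0.172)³ = 1.242×10⁻⁷ T.
τ = m₂ B₁ sinθ.
τ = (8.02)(1.242×10⁻⁷)·sin81° = 9.838×10⁻⁷ N·m.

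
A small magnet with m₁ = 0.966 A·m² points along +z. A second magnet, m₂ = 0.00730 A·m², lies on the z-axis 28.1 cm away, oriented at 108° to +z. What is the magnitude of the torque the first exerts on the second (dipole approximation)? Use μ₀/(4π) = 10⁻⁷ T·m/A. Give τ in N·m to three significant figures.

Dipole B is on the axis of dipole A, so B₁ there is axial: B₁ = (μ₀/4π)·2m₁/r³ along +z.
B₁ = 2(10⁻⁷)(0.966)/(0.281)³ = 8.707×10⁻⁶ T.
τ = m₂ B₁ sinθ.
τ = (0.00730)(8.707×10⁻⁶)·sin108° = 6.045×10⁻⁸ N·m.

τ ≈ 6.05×10⁻⁸ N·m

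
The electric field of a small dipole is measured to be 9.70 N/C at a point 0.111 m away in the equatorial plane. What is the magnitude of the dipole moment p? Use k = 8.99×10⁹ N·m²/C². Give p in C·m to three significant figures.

In the equatorial plane E = kp/r³, so p = Er³/(k).
p = (9.70)·(0.111)³ / (8.99×10⁹) = 1.476×10⁻¹² C·m.

p ≈ 1.48×10⁻¹² C·m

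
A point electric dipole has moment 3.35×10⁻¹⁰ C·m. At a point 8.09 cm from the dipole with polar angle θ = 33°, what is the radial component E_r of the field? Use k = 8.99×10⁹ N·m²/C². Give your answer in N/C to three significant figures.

E_r ≈ 9540 N/C

For a dipole, E_r = (2kp cosθ)/r³.
kp/r³ = (8.99×10⁹)(3.35×10⁻¹⁰)/(0.0809)³ = 5688 N/C.
E_r = 2·5688·cos33° = 9541 N/C.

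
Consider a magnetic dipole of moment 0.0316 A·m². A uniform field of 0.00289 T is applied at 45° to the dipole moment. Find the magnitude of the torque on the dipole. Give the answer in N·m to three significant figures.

τ ≈ 6.46×10⁻⁵ N·m

Torque on a magnetic dipole: τ = mB sinθ.
τ = (0.0316)(0.00289)·sin45° = 6.458×10⁻⁵ N·m.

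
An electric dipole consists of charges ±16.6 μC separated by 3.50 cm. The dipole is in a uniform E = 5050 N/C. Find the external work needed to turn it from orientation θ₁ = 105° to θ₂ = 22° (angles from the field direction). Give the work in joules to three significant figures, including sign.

Dipole moment p = qd = (1.66×10⁻⁵ C)(0.0350 m) = 5.81×10⁻⁷ C·m.
W_ext = ΔU = U(θ₂) − U(θ₁) = −pE cosθ₂ − (−pE cosθ₁) = pE(cosθ₁ − cosθ₂).
W = (5.81×10⁻⁷)(5050)·(cos105° − cos22°) = (0.002934)·(-1.1860) = -0.003480 J.

W ≈ -0.00348 J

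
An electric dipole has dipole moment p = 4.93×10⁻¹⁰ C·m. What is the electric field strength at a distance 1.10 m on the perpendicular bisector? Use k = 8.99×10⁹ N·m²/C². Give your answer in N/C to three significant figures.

E ≈ 3.33 N/C

On the perpendicular bisector E = kp/r³ (half the axial value at the same distance).
E = (8.99×10⁹)(4.93×10⁻¹⁰) / (1.10)³ = 3.330 N/C.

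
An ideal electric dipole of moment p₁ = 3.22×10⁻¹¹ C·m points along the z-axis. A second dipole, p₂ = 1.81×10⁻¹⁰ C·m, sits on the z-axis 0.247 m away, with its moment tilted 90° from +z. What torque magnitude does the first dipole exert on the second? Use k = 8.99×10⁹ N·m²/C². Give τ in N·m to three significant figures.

The second dipole sits on the axis of the first, so the field there is axial: E₁ = 2kp₁/r³ along +z.
E₁ = 2(8.99×10⁹)(3.22×10⁻¹¹)/(0.247)³ = 38.42 N/C.
Torque on the second dipole: τ = p₂ E₁ sinθ.
τ = (1.81×10⁻¹⁰)(38.42)·sin90° = 6.954×10⁻⁹ N·m.

τ ≈ 6.95×10⁻⁹ N·m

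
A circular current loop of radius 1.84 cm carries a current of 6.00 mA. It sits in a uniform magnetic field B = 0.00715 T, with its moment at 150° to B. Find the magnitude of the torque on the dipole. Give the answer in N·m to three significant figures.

τ ≈ 2.28×10⁻⁸ N·m

Magnetic moment m = IA = Iπa² = (0.00600)·π·(0.0184)² = 6.382×10⁻⁶ A·m².
Torque on a magnetic dipole: τ = mB sinθ.
τ = (6.382×10⁻⁶)(0.00715)·sin150° = 2.282×10⁻⁸ N·m.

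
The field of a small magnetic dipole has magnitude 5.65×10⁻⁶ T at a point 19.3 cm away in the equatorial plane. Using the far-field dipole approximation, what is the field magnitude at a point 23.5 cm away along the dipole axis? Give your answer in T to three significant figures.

B ≈ 6.26×10⁻⁶ T

Dipole fields scale as 1/r³ in the far field.
The axial field is twice the equatorial field at the same r, so the geometry factor is 2/1.
B₂ = B₁ · (2/1) · (r₁/r₂)³ = 5.65×10⁻⁶ · 2 · (19.3/23.5)³.
(r₁/r₂)³ = (0.8213)³ = 0.5539.
B₂ ≈ 6.260×10⁻⁶ T.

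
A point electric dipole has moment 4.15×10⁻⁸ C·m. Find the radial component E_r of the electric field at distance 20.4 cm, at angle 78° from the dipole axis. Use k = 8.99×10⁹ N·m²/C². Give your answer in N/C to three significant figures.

For a dipole, E_r = (2kp cosθ)/r³.
kp/r³ = (8.99×10⁹)(4.15×10⁻⁸)/(0.204)³ = 4.395×10⁴ N/C.
E_r = 2·4.395×10⁴·cos78° = 1.827×10⁴ N/C.

E_r ≈ 1.83×10⁴ N/C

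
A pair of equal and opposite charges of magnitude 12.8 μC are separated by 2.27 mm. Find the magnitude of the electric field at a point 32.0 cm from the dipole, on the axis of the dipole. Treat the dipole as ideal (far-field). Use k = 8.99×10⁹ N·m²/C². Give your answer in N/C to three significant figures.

Dipole moment p = qd = (1.28×10⁻⁵ C)(0.00227 m) = 2.906×10⁻⁸ C·m.
On the dipole axis E = 2kp/r³.
E = 2·(8.99×10⁹)(2.906×10⁻⁸) / (0.320)³ = 1.595×10⁴ N/C.

E ≈ 1.59×10⁴ N/C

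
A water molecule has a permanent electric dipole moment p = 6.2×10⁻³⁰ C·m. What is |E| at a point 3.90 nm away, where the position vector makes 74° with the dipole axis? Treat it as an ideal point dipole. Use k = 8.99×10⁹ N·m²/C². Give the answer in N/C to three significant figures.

E ≈ 1.04×10⁶ N/C

At angle θ the dipole field magnitude is E = (kp/r³)·√(1 + 3cos²θ).
kp/r³ = (8.99×10⁹)(6.20×10⁻³⁰) / (3.90×10⁻⁹)³ = 9.396×10⁵ N/C.
√(1 + 3cos²74°) = √(1 + 3·0.0760) = √1.2279 ≈ 1.1081.
E ≈ 9.396×10⁵ × 1.108 = 1.041×10⁶ N/C.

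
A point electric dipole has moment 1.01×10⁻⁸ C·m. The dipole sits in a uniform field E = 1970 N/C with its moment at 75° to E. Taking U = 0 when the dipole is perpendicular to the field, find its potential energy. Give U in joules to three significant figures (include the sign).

U = −p·E = −pE cosθ.
U = −(1.01×10⁻⁸)(1970)·cos75° = -5.150×10⁻⁶ J.

U ≈ -5.15×10⁻⁶ J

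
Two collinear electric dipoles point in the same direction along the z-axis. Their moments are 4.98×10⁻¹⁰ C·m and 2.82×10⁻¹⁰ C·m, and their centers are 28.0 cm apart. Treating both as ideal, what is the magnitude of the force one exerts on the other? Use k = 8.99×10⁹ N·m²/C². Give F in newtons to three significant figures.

F ≈ 1.23×10⁻⁶ N

On-axis field of dipole 1 at distance r: E = 2kp₁/r³. Force on dipole 2 is F = p₂·dE/dr (gradient along axis).
dE/dr = −6kp₁/r⁴, so |F| = 6kp₁p₂/r⁴ (attractive for aligned moments).
F = 6(8.99×10⁹)(4.98×10⁻¹⁰)(2.82×10⁻¹⁰)/(0.280)⁴ = 1.232×10⁻⁶ N.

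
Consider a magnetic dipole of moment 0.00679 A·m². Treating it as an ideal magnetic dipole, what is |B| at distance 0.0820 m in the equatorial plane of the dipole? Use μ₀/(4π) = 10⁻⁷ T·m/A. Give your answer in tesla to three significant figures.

In the equatorial plane B = (μ₀/4π)·m/r³ (half the axial value).
B = (10⁻⁷)·(0.00679) / (0.0820)³ = 1.231×10⁻⁶ T.

B ≈ 1.23×10⁻⁶ T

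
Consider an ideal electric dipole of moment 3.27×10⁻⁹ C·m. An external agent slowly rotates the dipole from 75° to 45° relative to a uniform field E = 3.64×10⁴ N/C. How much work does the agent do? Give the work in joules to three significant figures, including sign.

W ≈ -5.34×10⁻⁵ J

W_ext = ΔU = U(θ₂) − U(θ₁) = −pE cosθ₂ − (−pE cosθ₁) = pE(cosθ₁ − cosθ₂).
W = (3.27×10⁻⁹)(3.64×10⁴)·(cos75° − cos45°) = (1.190×10⁻⁴)·(-0.4483) = -5.336×10⁻⁵ J.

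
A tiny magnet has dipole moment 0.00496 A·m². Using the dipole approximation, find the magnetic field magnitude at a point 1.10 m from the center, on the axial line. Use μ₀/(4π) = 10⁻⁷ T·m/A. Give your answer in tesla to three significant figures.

B ≈ 7.45×10⁻¹⁰ T

On axis B = (μ₀/4π)·2m/r³.
B = 2·(10⁻⁷)·(0.00496) / (1.10)³ = 7.453×10⁻¹⁰ T.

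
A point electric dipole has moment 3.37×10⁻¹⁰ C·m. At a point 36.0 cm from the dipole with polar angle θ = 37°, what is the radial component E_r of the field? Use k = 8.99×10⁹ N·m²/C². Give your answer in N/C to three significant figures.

E_r ≈ 104 N/C

For a dipole, E_r = (2kp cosθ)/r³.
kp/r³ = (8.99×10⁹)(3.37×10⁻¹⁰)/(0.360)³ = 64.94 N/C.
E_r = 2·64.94·cos37° = 103.7 N/C.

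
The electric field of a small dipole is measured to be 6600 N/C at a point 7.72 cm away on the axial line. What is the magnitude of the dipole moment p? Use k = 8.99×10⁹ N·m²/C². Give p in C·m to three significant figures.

On axis E = 2kp/r³, so p = Er³/(2k).
p = (6600)·(0.0772)³ / (2·8.99×10⁹) = 1.689×10⁻¹⁰ C·m.

p ≈ 1.69×10⁻¹⁰ C·m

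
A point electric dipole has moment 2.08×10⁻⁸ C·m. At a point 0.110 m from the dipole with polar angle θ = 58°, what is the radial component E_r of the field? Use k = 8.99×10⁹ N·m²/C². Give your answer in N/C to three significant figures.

For a dipole, E_r = (2kp cosθ)/r³.
kp/r³ = (8.99×10⁹)(2.08×10⁻⁸)/(0.110)³ = 1.405×10⁵ N/C.
E_r = 2·1.405×10⁵·cos58° = 1.489×10⁵ N/C.

E_r ≈ 1.49×10⁵ N/C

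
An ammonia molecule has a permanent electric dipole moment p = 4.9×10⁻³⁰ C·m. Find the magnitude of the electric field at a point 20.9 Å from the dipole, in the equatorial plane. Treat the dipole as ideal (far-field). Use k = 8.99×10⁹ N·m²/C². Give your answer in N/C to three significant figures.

E ≈ 4.83×10⁶ N/C

On the perpendicular bisector E = kp/r³ (half the axial value at the same distance).
E = (8.99×10⁹)(4.90×10⁻³⁰) / (2.09×10⁻⁹)³ = 4.825×10⁶ N/C.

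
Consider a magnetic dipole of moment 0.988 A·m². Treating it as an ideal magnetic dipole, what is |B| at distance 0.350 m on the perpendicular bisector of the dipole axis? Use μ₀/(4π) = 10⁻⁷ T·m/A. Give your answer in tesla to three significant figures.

In the equatorial plane B = (μ₀/4π)·m/r³ (half the axial value).
B = (10⁻⁷)·(0.988) / (0.350)³ = 2.304×10⁻⁶ T.

B ≈ 2.30×10⁻⁶ T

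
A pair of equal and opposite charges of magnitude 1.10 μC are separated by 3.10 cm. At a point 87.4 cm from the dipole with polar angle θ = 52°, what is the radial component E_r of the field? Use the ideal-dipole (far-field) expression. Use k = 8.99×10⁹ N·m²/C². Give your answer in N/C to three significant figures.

E_r ≈ 565 N/C

Dipole moment p = qd = (1.10×10⁻⁶ C)(0.0310 m) = 3.41×10⁻⁸ C·m.
For a dipole, E_r = (2kp cosθ)/r³.
kp/r³ = (8.99×10⁹)(3.41×10⁻⁸)/(0.874)³ = 459.2 N/C.
E_r = 2·459.2·cos52° = 565.4 N/C.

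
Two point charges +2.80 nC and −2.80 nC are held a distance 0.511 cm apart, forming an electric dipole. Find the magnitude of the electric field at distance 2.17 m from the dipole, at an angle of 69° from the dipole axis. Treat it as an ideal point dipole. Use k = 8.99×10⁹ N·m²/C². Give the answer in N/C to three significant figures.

E ≈ 0.0148 N/C

Dipole moment p = qd = (2.80×10⁻⁹ C)(0.00511 m) = 1.431×10⁻¹¹ C·m.
At angle θ the dipole field magnitude is E = (kp/r³)·√(1 + 3cos²θ).
kp/r³ = (8.99×10⁹)(1.431×10⁻¹¹) / (2.17)³ = 0.01259 N/C.
√(1 + 3cos²69°) = √(1 + 3·0.1284) = √1.3853 ≈ 1.1770.
E ≈ 0.01259 × 1.177 = 0.01482 N/C.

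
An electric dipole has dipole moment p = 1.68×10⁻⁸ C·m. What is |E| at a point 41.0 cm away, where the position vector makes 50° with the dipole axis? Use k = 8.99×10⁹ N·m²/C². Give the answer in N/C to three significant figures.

At angle θ the dipole field magnitude is E = (kp/r³)·√(1 + 3cos²θ).
kp/r³ = (8.99×10⁹)(1.68×10⁻⁸) / (0.410)³ = 2191 N/C.
√(1 + 3cos²50°) = √(1 + 3·0.4132) = √2.2395 ≈ 1.4965.
E ≈ 2191 × 1.497 = 3279 N/C.

E ≈ 3280 N/C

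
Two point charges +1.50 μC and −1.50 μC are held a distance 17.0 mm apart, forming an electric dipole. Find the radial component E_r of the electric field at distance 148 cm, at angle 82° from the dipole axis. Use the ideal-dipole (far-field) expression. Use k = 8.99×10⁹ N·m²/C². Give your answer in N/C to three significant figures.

E_r ≈ 19.7 N/C

Dipole moment p = qd = (1.50×10⁻⁶ C)(0.0170 m) = 2.55×10⁻⁸ C·m.
For a dipole, E_r = (2kp cosθ)/r³.
kp/r³ = (8.99×10⁹)(2.55×10⁻⁸)/(1.48)³ = 70.72 N/C.
E_r = 2·70.72·cos82° = 19.68 N/C.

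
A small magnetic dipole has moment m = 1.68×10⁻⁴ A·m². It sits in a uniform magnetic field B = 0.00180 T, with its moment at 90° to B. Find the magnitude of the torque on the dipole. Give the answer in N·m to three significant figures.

τ ≈ 3.02×10⁻⁷ N·m

Torque on a magnetic dipole: τ = mB sinθ.
τ = (1.68×10⁻⁴)(0.00180)·sin90° = 3.024×10⁻⁷ N·m.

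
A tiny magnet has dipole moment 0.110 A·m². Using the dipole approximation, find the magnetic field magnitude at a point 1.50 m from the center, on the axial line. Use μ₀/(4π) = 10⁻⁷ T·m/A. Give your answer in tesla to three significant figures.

On axis B = (μ₀/4π)·2m/r³.
B = 2·(10⁻⁷)·(0.110) / (1.50)³ = 6.519×10⁻⁹ T.

B ≈ 6.52×10⁻⁹ T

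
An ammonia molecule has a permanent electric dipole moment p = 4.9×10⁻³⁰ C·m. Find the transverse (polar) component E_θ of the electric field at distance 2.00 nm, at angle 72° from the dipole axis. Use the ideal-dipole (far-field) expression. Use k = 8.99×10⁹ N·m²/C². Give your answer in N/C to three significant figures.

For a dipole, E_θ = (kp sinθ)/r³.
kp/r³ = (8.99×10⁹)(4.90×10⁻³⁰)/(2.00×10⁻⁹)³ = 5.506×10⁶ N/C.
E_θ = 5.506×10⁶·sin72° = 5.237×10⁶ N/C.

E_θ ≈ 5.24×10⁶ N/C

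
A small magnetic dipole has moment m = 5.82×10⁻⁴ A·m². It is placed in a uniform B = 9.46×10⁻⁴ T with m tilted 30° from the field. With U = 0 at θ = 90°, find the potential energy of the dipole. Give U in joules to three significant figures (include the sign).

U = −m·B = −mB cosθ.
U = −(5.82×10⁻⁴)(9.46×10⁻⁴)·cos30° = -4.768×10⁻⁷ J.

U ≈ -4.77×10⁻⁷ J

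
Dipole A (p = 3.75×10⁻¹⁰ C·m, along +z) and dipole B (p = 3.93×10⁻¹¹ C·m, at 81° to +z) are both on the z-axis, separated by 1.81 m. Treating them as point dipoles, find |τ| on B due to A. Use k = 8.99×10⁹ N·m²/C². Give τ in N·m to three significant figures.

The second dipole sits on the axis of the first, so the field there is axial: E₁ = 2kp₁/r³ along +z.
E₁ = 2(8.99×10⁹)(3.75×10⁻¹⁰)/(1.81)³ = 1.137 N/C.
Torque on the second dipole: τ = p₂ E₁ sinθ.
τ = (3.93×10⁻¹¹)(1.137)·sin81° = 4.414×10⁻¹¹ N·m.

τ ≈ 4.41×10⁻¹¹ N·m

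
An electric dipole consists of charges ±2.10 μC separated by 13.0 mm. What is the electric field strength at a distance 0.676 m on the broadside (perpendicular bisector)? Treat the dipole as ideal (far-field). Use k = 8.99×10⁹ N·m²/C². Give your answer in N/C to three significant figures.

E ≈ 794 N/C

Dipole moment p = qd = (2.10×10⁻⁶ C)(0.0130 m) = 2.73×10⁻⁸ C·m.
On the perpendicular bisector E = kp/r³ (half the axial value at the same distance).
E = (8.99×10⁹)(2.73×10⁻⁸) / (0.676)³ = 794.5 N/C.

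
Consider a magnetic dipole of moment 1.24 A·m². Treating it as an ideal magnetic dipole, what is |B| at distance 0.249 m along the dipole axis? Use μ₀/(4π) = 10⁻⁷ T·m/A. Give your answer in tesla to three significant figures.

On axis B = (μ₀/4π)·2m/r³.
B = 2·(10⁻⁷)·(1.24) / (0.249)³ = 1.606×10⁻⁵ T.

B ≈ 1.61×10⁻⁵ T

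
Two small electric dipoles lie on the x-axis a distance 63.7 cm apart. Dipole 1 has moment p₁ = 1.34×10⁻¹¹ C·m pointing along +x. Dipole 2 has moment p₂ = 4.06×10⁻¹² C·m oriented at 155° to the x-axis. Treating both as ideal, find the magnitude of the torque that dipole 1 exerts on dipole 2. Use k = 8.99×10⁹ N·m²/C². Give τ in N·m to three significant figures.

The second dipole sits on the axis of the first, so the field there is axial: E₁ = 2kp₁/r³ along +x.
E₁ = 2(8.99×10⁹)(1.34×10⁻¹¹)/(0.637)³ = 0.9321 N/C.
Torque on the second dipole: τ = p₂ E₁ sinθ.
τ = (4.06×10⁻¹²)(0.9321)·sin155° = 1.599×10⁻¹² N·m.

τ ≈ 1.60×10⁻¹² N·m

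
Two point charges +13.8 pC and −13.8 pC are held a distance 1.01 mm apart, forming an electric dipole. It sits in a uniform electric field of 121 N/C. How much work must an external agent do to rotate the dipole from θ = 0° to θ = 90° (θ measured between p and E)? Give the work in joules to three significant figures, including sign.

Dipole moment p = qd = (1.38×10⁻¹¹ C)(0.00101 m) = 1.394×10⁻¹⁴ C·m.
W_ext = ΔU = U(θ₂) − U(θ₁) = −pE cosθ₂ − (−pE cosθ₁) = pE(cosθ₁ − cosθ₂).
W = (1.394×10⁻¹⁴)(121)·(cos0° − cos90°) = (1.687×10⁻¹²)·(+1.0000) = 1.687×10⁻¹² J.

W ≈ 1.69×10⁻¹² J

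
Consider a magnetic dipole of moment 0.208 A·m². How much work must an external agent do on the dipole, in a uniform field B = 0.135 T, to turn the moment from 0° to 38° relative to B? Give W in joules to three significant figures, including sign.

W ≈ 0.00595 J

W_ext = ΔU = −mB cosθ₂ + mB cosθ₁ = mB(cosθ₁ − cosθ₂).
W = (0.208)(0.135)·(cos0° − cos38°) = (0.02808)·(+0.2120) = 0.005953 J.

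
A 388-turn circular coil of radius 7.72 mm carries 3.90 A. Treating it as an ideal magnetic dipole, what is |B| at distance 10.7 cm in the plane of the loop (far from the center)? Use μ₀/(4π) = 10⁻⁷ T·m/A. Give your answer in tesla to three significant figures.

m = NIA = NIπa² = 388·(3.90)·π·(0.00772)² = 0.2833 A·m².
In the equatorial plane B = (μ₀/4π)·m/r³ (half the axial value).
B = (10⁻⁷)·(0.2833) / (0.107)³ = 2.313×10⁻⁵ T.

B ≈ 2.31×10⁻⁵ T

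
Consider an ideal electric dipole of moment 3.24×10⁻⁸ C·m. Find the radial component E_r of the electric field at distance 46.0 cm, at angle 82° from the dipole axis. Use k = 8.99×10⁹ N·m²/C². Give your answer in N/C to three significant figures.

For a dipole, E_r = (2kp cosθ)/r³.
kp/r³ = (8.99×10⁹)(3.24×10⁻⁸)/(0.460)³ = 2992 N/C.
E_r = 2·2992·cos82° = 832.9 N/C.

E_r ≈ 833 N/C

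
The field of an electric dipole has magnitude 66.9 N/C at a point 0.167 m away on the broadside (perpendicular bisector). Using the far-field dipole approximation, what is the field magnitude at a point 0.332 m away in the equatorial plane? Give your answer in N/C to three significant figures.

E ≈ 8.51 N/C

Dipole fields scale as 1/r³ in the far field; the geometry is the same at both points.
E₂ = E₁ · (r₁/r₂)³ = 66.9 · (0.167/0.332)³.
(r₁/r₂)³ = (0.503)³ = 0.1273.
E₂ ≈ 8.515 N/C.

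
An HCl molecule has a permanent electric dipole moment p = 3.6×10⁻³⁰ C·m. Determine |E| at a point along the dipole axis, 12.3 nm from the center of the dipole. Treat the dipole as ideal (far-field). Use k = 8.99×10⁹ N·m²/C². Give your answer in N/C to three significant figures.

E ≈ 3.48×10⁴ N/C

On the dipole axis E = 2kp/r³.
E = 2·(8.99×10⁹)(3.60×10⁻³⁰) / (1.23×10⁻⁸)³ = 3.478×10⁴ N/C.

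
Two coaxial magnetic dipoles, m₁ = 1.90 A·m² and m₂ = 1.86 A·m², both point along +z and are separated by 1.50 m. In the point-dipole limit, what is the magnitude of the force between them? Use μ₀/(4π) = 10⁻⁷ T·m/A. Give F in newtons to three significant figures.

On-axis B of dipole 1: B = (μ₀/4π)·2m₁/r³. Force on dipole 2: F = m₂·dB/dr.
dB/dr = −(μ₀/4π)·6m₁/r⁴, so |F| = (μ₀/4π)·6m₁m₂/r⁴.
F = 6(10⁻⁷)(1.90)(1.86)/(1.50)⁴ = 4.188×10⁻⁷ N.

F ≈ 4.19×10⁻⁷ N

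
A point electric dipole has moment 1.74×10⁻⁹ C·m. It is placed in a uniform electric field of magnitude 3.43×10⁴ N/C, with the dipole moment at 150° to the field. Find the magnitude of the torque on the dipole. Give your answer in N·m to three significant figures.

Torque on an electric dipole: τ = pE sinθ.
τ = (1.74×10⁻⁹)(3.43×10⁴)·sin150° = 2.984×10⁻⁵ N·m.

τ ≈ 2.98×10⁻⁵ N·m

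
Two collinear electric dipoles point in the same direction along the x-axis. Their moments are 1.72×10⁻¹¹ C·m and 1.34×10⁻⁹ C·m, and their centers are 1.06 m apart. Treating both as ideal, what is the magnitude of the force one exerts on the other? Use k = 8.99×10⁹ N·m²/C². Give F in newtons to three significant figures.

F ≈ 9.85×10⁻¹⁰ N

On-axis field of dipole 1 at distance r: E = 2kp₁/r³. Force on dipole 2 is F = p₂·dE/dr (gradient along axis).
dE/dr = −6kp₁/r⁴, so |F| = 6kp₁p₂/r⁴ (attractive for aligned moments).
F = 6(8.99×10⁹)(1.72×10⁻¹¹)(1.34×10⁻⁹)/(1.06)⁴ = 9.847×10⁻¹⁰ N.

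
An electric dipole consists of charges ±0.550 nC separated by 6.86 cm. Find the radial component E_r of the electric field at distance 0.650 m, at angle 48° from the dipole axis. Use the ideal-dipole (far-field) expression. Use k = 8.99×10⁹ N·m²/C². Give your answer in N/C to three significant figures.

Dipole moment p = qd = (5.50×10⁻¹⁰ C)(0.0686 m) = 3.773×10⁻¹¹ C·m.
For a dipole, E_r = (2kp cosθ)/r³.
kp/r³ = (8.99×10⁹)(3.773×10⁻¹¹)/(0.650)³ = 1.235 N/C.
E_r = 2·1.235·cos48° = 1.653 N/C.

E_r ≈ 1.65 N/C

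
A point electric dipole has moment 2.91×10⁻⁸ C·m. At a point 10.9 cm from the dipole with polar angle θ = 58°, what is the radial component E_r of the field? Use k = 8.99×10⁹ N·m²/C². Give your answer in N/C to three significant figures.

E_r ≈ 2.14×10⁵ N/C

For a dipole, E_r = (2kp cosθ)/r³.
kp/r³ = (8.99×10⁹)(2.91×10⁻⁸)/(0.109)³ = 2.020×10⁵ N/C.
E_r = 2·2.020×10⁵·cos58° = 2.141×10⁵ N/C.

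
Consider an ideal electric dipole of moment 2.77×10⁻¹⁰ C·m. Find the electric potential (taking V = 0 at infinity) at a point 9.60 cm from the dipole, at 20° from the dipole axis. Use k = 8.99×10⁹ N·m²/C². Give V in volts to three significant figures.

The dipole potential is V = kp cosθ / r².
V = (8.99×10⁹)(2.77×10⁻¹⁰)·cos20° / (0.0960)² = 253.9 V.

V ≈ 254 V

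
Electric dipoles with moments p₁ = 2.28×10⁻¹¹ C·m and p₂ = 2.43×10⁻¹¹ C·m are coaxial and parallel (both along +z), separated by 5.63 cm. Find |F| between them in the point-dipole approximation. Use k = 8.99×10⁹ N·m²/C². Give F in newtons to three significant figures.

F ≈ 2.97×10⁻⁶ N

On-axis field of dipole 1 at distance r: E = 2kp₁/r³. Force on dipole 2 is F = p₂·dE/dr (gradient along axis).
dE/dr = −6kp₁/r⁴, so |F| = 6kp₁p₂/r⁴ (attractive for aligned moments).
F = 6(8.99×10⁹)(2.28×10⁻¹¹)(2.43×10⁻¹¹)/(0.0563)⁴ = 2.975×10⁻⁶ N.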